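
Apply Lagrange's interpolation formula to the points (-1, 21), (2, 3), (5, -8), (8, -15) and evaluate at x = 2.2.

Lagrange interpolation formula:
P(x) = Σ yᵢ × Lᵢ(x)
where Lᵢ(x) = Π_{j≠i} (x - xⱼ)/(xᵢ - xⱼ)

L_0(2.2) = (2.2 - 2)/(-1 - 2) × (2.2 - 5)/(-1 - 5) × (2.2 - 8)/(-1 - 8) = -0.020049
L_1(2.2) = (2.2 - (-1))/(2 - (-1)) × (2.2 - 5)/(2 - 5) × (2.2 - 8)/(2 - 8) = 0.962370
L_2(2.2) = (2.2 - (-1))/(5 - (-1)) × (2.2 - 2)/(5 - 2) × (2.2 - 8)/(5 - 8) = 0.068741
L_3(2.2) = (2.2 - (-1))/(8 - (-1)) × (2.2 - 2)/(8 - 2) × (2.2 - 5)/(8 - 5) = -0.011062

P(2.2) = 21×L_0(2.2) + 3×L_1(2.2) + (-8)×L_2(2.2) + (-15)×L_3(2.2)
P(2.2) = 2.082074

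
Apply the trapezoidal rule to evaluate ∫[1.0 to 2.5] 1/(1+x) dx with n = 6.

f(x) = 1/(1+x)
a = 1.0, b = 2.5, n = 6
h = (b - a)/n = 0.250000

Trapezoidal rule: (h/2)[f(x₀) + 2f(x₁) + 2f(x₂) + ... + f(xₙ)]

x_0 = 1.0000, f(x_0) = 0.500000, coefficient = 1
x_1 = 1.2500, f(x_1) = 0.444444, coefficient = 2
x_2 = 1.5000, f(x_2) = 0.400000, coefficient = 2
x_3 = 1.7500, f(x_3) = 0.363636, coefficient = 2
x_4 = 2.0000, f(x_4) = 0.333333, coefficient = 2
x_5 = 2.2500, f(x_5) = 0.307692, coefficient = 2
x_6 = 2.5000, f(x_6) = 0.285714, coefficient = 1

I ≈ (0.250000/2) × 4.483927 = 0.560491
Exact value: 0.559616
Error: 0.000875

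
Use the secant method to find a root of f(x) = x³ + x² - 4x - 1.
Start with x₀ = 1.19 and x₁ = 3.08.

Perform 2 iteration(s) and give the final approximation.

f(x) = x³ + x² - 4x - 1
x₀ = 1.19, x₁ = 3.08

Secant formula: x_{n+1} = x_n - f(x_n)(x_n - x_{n-1})/(f(x_n) - f(x_{n-1}))

Iteration 1:
  f(1.190000) = -2.658741
  f(3.080000) = 25.384512
  x_2 = 3.080000 - 25.384512×(3.080000 - 1.190000)/(25.384512 - (-2.658741))
       = 1.369188
Iteration 2:
  f(3.080000) = 25.384512
  f(1.369188) = -2.035292
  x_3 = 1.369188 - (-2.035292)×(1.369188 - 3.080000)/(-2.035292 - 25.384512)
       = 1.496177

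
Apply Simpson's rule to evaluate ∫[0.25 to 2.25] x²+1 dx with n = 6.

f(x) = x²+1
a = 0.25, b = 2.25, n = 6
h = (b - a)/n = 0.333333

Simpson's rule: (h/3)[f(x₀) + 4f(x₁) + 2f(x₂) + ... + f(xₙ)]

x_0 = 0.2500, f(x_0) = 1.062500, coefficient = 1
x_1 = 0.5833, f(x_1) = 1.340278, coefficient = 4
x_2 = 0.9167, f(x_2) = 1.840278, coefficient = 2
x_3 = 1.2500, f(x_3) = 2.562500, coefficient = 4
x_4 = 1.5833, f(x_4) = 3.506944, coefficient = 2
x_5 = 1.9167, f(x_5) = 4.673611, coefficient = 4
x_6 = 2.2500, f(x_6) = 6.062500, coefficient = 1

I ≈ (0.333333/3) × 52.125000 = 5.791667
Exact value: 5.791667
Error: 0.000000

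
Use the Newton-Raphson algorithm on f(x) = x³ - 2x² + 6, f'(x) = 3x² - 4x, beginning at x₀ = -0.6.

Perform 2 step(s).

f(x) = x³ - 2x² + 6
f'(x) = 3x² - 4x
x₀ = -0.6

Newton-Raphson formula: x_{n+1} = x_n - f(x_n)/f'(x_n)

Iteration 1:
  f(-0.600000) = 5.064000
  f'(-0.600000) = 3.480000
  x_1 = -0.600000 - 5.064000/3.480000 = -2.055172
Iteration 2:
  f(-2.055172) = -11.127968
  f'(-2.055172) = 20.891891
  x_2 = -2.055172 - (-11.127968)/20.891891 = -1.522527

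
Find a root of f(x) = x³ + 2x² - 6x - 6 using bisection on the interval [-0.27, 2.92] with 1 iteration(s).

f(x) = x³ + 2x² - 6x - 6
Initial interval: [-0.27, 2.92]

Iteration 1:
  c_1 = (-0.270000 + 2.920000)/2 = 1.325000
  f(c_1) = f(1.325000) = -8.112547
  f(a) × f(c) ≥ 0, new interval: [1.325000, 2.920000]

After 1 iteration(s), the approximation is c_1 = 1.325000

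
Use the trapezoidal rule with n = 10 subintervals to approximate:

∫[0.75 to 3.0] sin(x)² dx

f(x) = sin(x)²
a = 0.75, b = 3.0, n = 10
h = (b - a)/n = 0.225000

Trapezoidal rule: (h/2)[f(x₀) + 2f(x₁) + 2f(x₂) + ... + f(xₙ)]

x_0 = 0.7500, f(x_0) = 0.464631, coefficient = 1
x_1 = 0.9750, f(x_1) = 0.685090, coefficient = 2
x_2 = 1.2000, f(x_2) = 0.868697, coefficient = 2
x_3 = 1.4250, f(x_3) = 0.978894, coefficient = 2
x_4 = 1.6500, f(x_4) = 0.993740, coefficient = 2
x_5 = 1.8750, f(x_5) = 0.910280, coefficient = 2
x_6 = 2.1000, f(x_6) = 0.745130, coefficient = 2
x_7 = 2.3250, f(x_7) = 0.531174, coefficient = 2
x_8 = 2.5500, f(x_8) = 0.311011, coefficient = 2
x_9 = 2.7750, f(x_9) = 0.128477, coefficient = 2
x_10 = 3.0000, f(x_10) = 0.019915, coefficient = 1

I ≈ (0.225000/2) × 12.789532 = 1.438822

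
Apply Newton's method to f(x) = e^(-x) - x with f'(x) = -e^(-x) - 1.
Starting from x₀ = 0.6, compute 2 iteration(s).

f(x) = e^(-x) - x
f'(x) = -e^(-x) - 1
x₀ = 0.6

Newton-Raphson formula: x_{n+1} = x_n - f(x_n)/f'(x_n)

Iteration 1:
  f(0.600000) = -0.051188
  f'(0.600000) = -1.548812
  x_1 = 0.600000 - (-0.051188)/(-1.548812) = 0.566950
Iteration 2:
  f(0.566950) = 0.000303
  f'(0.566950) = -1.567253
  x_2 = 0.566950 - 0.000303/(-1.567253) = 0.567143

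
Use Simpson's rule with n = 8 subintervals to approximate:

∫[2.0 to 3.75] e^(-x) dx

f(x) = e^(-x)
a = 2.0, b = 3.75, n = 8
h = (b - a)/n = 0.218750

Simpson's rule: (h/3)[f(x₀) + 4f(x₁) + 2f(x₂) + ... + f(xₙ)]

x_0 = 2.0000, f(x_0) = 0.135335, coefficient = 1
x_1 = 2.2188, f(x_1) = 0.108745, coefficient = 4
x_2 = 2.4375, f(x_2) = 0.087379, coefficient = 2
x_3 = 2.6562, f(x_3) = 0.070211, coefficient = 4
x_4 = 2.8750, f(x_4) = 0.056416, coefficient = 2
x_5 = 3.0938, f(x_5) = 0.045332, coefficient = 4
x_6 = 3.3125, f(x_6) = 0.036425, coefficient = 2
x_7 = 3.5312, f(x_7) = 0.029268, coefficient = 4
x_8 = 3.7500, f(x_8) = 0.023518, coefficient = 1

I ≈ (0.218750/3) × 1.533517 = 0.111819
Exact value: 0.111818
Error: 0.000001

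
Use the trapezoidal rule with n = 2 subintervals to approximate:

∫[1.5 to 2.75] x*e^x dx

f(x) = x*e^x
a = 1.5, b = 2.75, n = 2
h = (b - a)/n = 0.625000

Trapezoidal rule: (h/2)[f(x₀) + 2f(x₁) + 2f(x₂) + ... + f(xₙ)]

x_0 = 1.5000, f(x_0) = 6.722534, coefficient = 1
x_1 = 2.1250, f(x_1) = 17.792407, coefficient = 2
x_2 = 2.7500, f(x_2) = 43.017238, coefficient = 1

I ≈ (0.625000/2) × 85.324586 = 26.663933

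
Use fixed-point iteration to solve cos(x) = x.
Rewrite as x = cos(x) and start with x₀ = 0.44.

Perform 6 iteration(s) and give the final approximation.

Equation: cos(x) = x
Fixed-point form: x = cos(x)
x₀ = 0.44

x_1 = g(0.440000) = 0.904752
x_2 = g(0.904752) = 0.617881
x_3 = g(0.617881) = 0.815108
x_4 = g(0.815108) = 0.685790
x_5 = g(0.685790) = 0.773919
x_6 = g(0.773919) = 0.715177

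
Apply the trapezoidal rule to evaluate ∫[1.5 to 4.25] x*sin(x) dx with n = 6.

f(x) = x*sin(x)
a = 1.5, b = 4.25, n = 6
h = (b - a)/n = 0.458333

Trapezoidal rule: (h/2)[f(x₀) + 2f(x₁) + 2f(x₂) + ... + f(xₙ)]

x_0 = 1.5000, f(x_0) = 1.496242, coefficient = 1
x_1 = 1.9583, f(x_1) = 1.813109, coefficient = 2
x_2 = 2.4167, f(x_2) = 1.602443, coefficient = 2
x_3 = 2.8750, f(x_3) = 0.757407, coefficient = 2
x_4 = 3.3333, f(x_4) = -0.635227, coefficient = 2
x_5 = 3.7917, f(x_5) = -2.294889, coefficient = 2
x_6 = 4.2500, f(x_6) = -3.803705, coefficient = 1

I ≈ (0.458333/2) × 0.178226 = 0.040843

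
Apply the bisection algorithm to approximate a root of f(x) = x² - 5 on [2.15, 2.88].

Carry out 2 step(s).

f(x) = x² - 5
Initial interval: [2.15, 2.88]

Iteration 1:
  c_1 = (2.150000 + 2.880000)/2 = 2.515000
  f(c_1) = f(2.515000) = 1.325225
  f(a) × f(c) < 0, new interval: [2.150000, 2.515000]
Iteration 2:
  c_2 = (2.150000 + 2.515000)/2 = 2.332500
  f(c_2) = f(2.332500) = 0.440556
  f(a) × f(c) < 0, new interval: [2.150000, 2.332500]

After 2 iteration(s), the approximation is c_2 = 2.332500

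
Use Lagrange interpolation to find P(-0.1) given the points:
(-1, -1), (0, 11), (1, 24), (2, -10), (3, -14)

Lagrange interpolation formula:
P(x) = Σ yᵢ × Lᵢ(x)
where Lᵢ(x) = Π_{j≠i} (x - xⱼ)/(xᵢ - xⱼ)

L_0(-0.1) = (-0.1 - 0)/(-1 - 0) × (-0.1 - 1)/(-1 - 1) × (-0.1 - 2)/(-1 - 2) × (-0.1 - 3)/(-1 - 3) = 0.029838
L_1(-0.1) = (-0.1 - (-1))/(0 - (-1)) × (-0.1 - 1)/(0 - 1) × (-0.1 - 2)/(0 - 2) × (-0.1 - 3)/(0 - 3) = 1.074150
L_2(-0.1) = (-0.1 - (-1))/(1 - (-1)) × (-0.1 - 0)/(1 - 0) × (-0.1 - 2)/(1 - 2) × (-0.1 - 3)/(1 - 3) = -0.146475
L_3(-0.1) = (-0.1 - (-1))/(2 - (-1)) × (-0.1 - 0)/(2 - 0) × (-0.1 - 1)/(2 - 1) × (-0.1 - 3)/(2 - 3) = 0.051150
L_4(-0.1) = (-0.1 - (-1))/(3 - (-1)) × (-0.1 - 0)/(3 - 0) × (-0.1 - 1)/(3 - 1) × (-0.1 - 2)/(3 - 2) = -0.008663

P(-0.1) = (-1)×L_0(-0.1) + 11×L_1(-0.1) + 24×L_2(-0.1) + (-10)×L_3(-0.1) + (-14)×L_4(-0.1)
P(-0.1) = 7.880188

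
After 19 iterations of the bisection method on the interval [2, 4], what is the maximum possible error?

Bisection error bound: |error| ≤ (b-a)/2^n
|error| ≤ (4 - 2)/2^19 = 2/2^19
|error| ≤ 0.0000038147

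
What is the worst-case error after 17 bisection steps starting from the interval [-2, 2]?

Bisection error bound: |error| ≤ (b-a)/2^n
|error| ≤ (2 - (-2))/2^17 = 4/2^17
|error| ≤ 0.0000305176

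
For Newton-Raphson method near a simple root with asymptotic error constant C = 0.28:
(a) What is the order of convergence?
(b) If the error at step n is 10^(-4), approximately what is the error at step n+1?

(a) Newton-Raphson has quadratic (order 2) convergence near simple roots.
    This means |e_{n+1}| ≈ C|e_n|².

(b) With |e_n| = 10^(-4) and C = 0.28:
    |e_{n+1}| ≈ 0.28 × (10^(-4))² = 0.28 × 10^(-8)

(a) 2 (quadratic); (b) |e_{n+1}| ≈ 2.800e-09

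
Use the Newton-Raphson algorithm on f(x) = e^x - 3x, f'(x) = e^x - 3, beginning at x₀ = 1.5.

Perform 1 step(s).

f(x) = e^x - 3x
f'(x) = e^x - 3
x₀ = 1.5

Newton-Raphson formula: x_{n+1} = x_n - f(x_n)/f'(x_n)

Iteration 1:
  f(1.500000) = -0.018311
  f'(1.500000) = 1.481689
  x_1 = 1.500000 - (-0.018311)/1.481689 = 1.512358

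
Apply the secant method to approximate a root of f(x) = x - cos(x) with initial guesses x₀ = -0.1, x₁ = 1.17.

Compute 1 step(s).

f(x) = x - cos(x)
x₀ = -0.1, x₁ = 1.17

Secant formula: x_{n+1} = x_n - f(x_n)(x_n - x_{n-1})/(f(x_n) - f(x_{n-1}))

Iteration 1:
  f(-0.100000) = -1.095004
  f(1.170000) = 0.779848
  x_2 = 1.170000 - 0.779848×(1.170000 - (-0.100000))/(0.779848 - (-1.095004))
       = 0.641741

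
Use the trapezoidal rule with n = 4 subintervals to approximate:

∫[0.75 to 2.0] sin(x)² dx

f(x) = sin(x)²
a = 0.75, b = 2.0, n = 4
h = (b - a)/n = 0.312500

Trapezoidal rule: (h/2)[f(x₀) + 2f(x₁) + 2f(x₂) + ... + f(xₙ)]

x_0 = 0.7500, f(x_0) = 0.464631, coefficient = 1
x_1 = 1.0625, f(x_1) = 0.763133, coefficient = 2
x_2 = 1.3750, f(x_2) = 0.962151, coefficient = 2
x_3 = 1.6875, f(x_3) = 0.986442, coefficient = 2
x_4 = 2.0000, f(x_4) = 0.826822, coefficient = 1

I ≈ (0.312500/2) × 6.714906 = 1.049204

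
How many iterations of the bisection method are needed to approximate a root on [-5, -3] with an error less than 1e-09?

We need (b-a)/2^n ≤ 1e-09
(-3 - (-5))/2^n ≤ 1e-09
2/2^n ≤ 1e-09
2^n ≥ 2000000000
n ≥ log₂(2000000000) = 30.90
n ≥ 31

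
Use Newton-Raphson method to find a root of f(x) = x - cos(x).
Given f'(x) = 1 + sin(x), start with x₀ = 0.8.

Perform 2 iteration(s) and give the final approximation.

f(x) = x - cos(x)
f'(x) = 1 + sin(x)
x₀ = 0.8

Newton-Raphson formula: x_{n+1} = x_n - f(x_n)/f'(x_n)

Iteration 1:
  f(0.800000) = 0.103293
  f'(0.800000) = 1.717356
  x_1 = 0.800000 - 0.103293/1.717356 = 0.739853
Iteration 2:
  f(0.739853) = 0.001286
  f'(0.739853) = 1.674180
  x_2 = 0.739853 - 0.001286/1.674180 = 0.739085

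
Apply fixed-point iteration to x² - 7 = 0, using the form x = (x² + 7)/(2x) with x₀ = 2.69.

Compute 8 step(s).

Equation: x² - 7 = 0
Fixed-point form: x = (x² + 7)/(2x)
x₀ = 2.69

x_1 = g(2.690000) = 2.646115
x_2 = g(2.646115) = 2.645751
x_3 = g(2.645751) = 2.645751
x_4 = g(2.645751) = 2.645751
x_5 = g(2.645751) = 2.645751
x_6 = g(2.645751) = 2.645751
x_7 = g(2.645751) = 2.645751
x_8 = g(2.645751) = 2.645751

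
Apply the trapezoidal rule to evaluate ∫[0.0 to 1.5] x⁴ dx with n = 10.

f(x) = x⁴
a = 0.0, b = 1.5, n = 10
h = (b - a)/n = 0.150000

Trapezoidal rule: (h/2)[f(x₀) + 2f(x₁) + 2f(x₂) + ... + f(xₙ)]

x_0 = 0.0000, f(x_0) = 0.000000, coefficient = 1
x_1 = 0.1500, f(x_1) = 0.000506, coefficient = 2
x_2 = 0.3000, f(x_2) = 0.008100, coefficient = 2
x_3 = 0.4500, f(x_3) = 0.041006, coefficient = 2
x_4 = 0.6000, f(x_4) = 0.129600, coefficient = 2
x_5 = 0.7500, f(x_5) = 0.316406, coefficient = 2
x_6 = 0.9000, f(x_6) = 0.656100, coefficient = 2
x_7 = 1.0500, f(x_7) = 1.215506, coefficient = 2
x_8 = 1.2000, f(x_8) = 2.073600, coefficient = 2
x_9 = 1.3500, f(x_9) = 3.321506, coefficient = 2
x_10 = 1.5000, f(x_10) = 5.062500, coefficient = 1

I ≈ (0.150000/2) × 20.587162 = 1.544037
Exact value: 1.518750
Error: 0.025287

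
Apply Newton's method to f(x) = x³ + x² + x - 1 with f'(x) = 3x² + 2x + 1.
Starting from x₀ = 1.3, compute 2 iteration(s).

f(x) = x³ + x² + x - 1
f'(x) = 3x² + 2x + 1
x₀ = 1.3

Newton-Raphson formula: x_{n+1} = x_n - f(x_n)/f'(x_n)

Iteration 1:
  f(1.300000) = 4.187000
  f'(1.300000) = 8.670000
  x_1 = 1.300000 - 4.187000/8.670000 = 0.817070
Iteration 2:
  f(0.817070) = 1.030154
  f'(0.817070) = 4.636953
  x_2 = 0.817070 - 1.030154/4.636953 = 0.594909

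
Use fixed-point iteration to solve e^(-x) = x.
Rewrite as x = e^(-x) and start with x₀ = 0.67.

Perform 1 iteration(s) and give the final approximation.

Equation: e^(-x) = x
Fixed-point form: x = e^(-x)
x₀ = 0.67

x_1 = g(0.670000) = 0.511709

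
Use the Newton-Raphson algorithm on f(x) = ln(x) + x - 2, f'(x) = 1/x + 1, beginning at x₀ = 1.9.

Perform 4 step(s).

f(x) = ln(x) + x - 2
f'(x) = 1/x + 1
x₀ = 1.9

Newton-Raphson formula: x_{n+1} = x_n - f(x_n)/f'(x_n)

Iteration 1:
  f(1.900000) = 0.541854
  f'(1.900000) = 1.526316
  x_1 = 1.900000 - 0.541854/1.526316 = 1.544992
Iteration 2:
  f(1.544992) = -0.019989
  f'(1.544992) = 1.647252
  x_2 = 1.544992 - (-0.019989)/1.647252 = 1.557127
Iteration 3:
  f(1.557127) = -0.000031
  f'(1.557127) = 1.642208
  x_3 = 1.557127 - (-0.000031)/1.642208 = 1.557146
Iteration 4:
  f(1.557146) = 0.000000
  f'(1.557146) = 1.642201
  x_4 = 1.557146 - 0.000000/1.642201 = 1.557146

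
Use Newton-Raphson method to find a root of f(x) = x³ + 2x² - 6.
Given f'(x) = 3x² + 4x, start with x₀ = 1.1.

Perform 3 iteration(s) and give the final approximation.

f(x) = x³ + 2x² - 6
f'(x) = 3x² + 4x
x₀ = 1.1

Newton-Raphson formula: x_{n+1} = x_n - f(x_n)/f'(x_n)

Iteration 1:
  f(1.100000) = -2.249000
  f'(1.100000) = 8.030000
  x_1 = 1.100000 - (-2.249000)/8.030000 = 1.380075
Iteration 2:
  f(1.380075) = 0.437711
  f'(1.380075) = 11.234118
  x_2 = 1.380075 - 0.437711/11.234118 = 1.341112
Iteration 3:
  f(1.341112) = 0.009262
  f'(1.341112) = 10.760193
  x_3 = 1.341112 - 0.009262/10.760193 = 1.340251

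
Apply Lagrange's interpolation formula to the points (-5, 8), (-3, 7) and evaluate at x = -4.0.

Lagrange interpolation formula:
P(x) = Σ yᵢ × Lᵢ(x)
where Lᵢ(x) = Π_{j≠i} (x - xⱼ)/(xᵢ - xⱼ)

L_0(-4.0) = (-4.0 - (-3))/(-5 - (-3)) = 0.500000
L_1(-4.0) = (-4.0 - (-5))/(-3 - (-5)) = 0.500000

P(-4.0) = 8×L_0(-4.0) + 7×L_1(-4.0)
P(-4.0) = 7.500000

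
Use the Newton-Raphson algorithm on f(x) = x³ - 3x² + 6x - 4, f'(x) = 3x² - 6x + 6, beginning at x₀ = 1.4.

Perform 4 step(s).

f(x) = x³ - 3x² + 6x - 4
f'(x) = 3x² - 6x + 6
x₀ = 1.4

Newton-Raphson formula: x_{n+1} = x_n - f(x_n)/f'(x_n)

Iteration 1:
  f(1.400000) = 1.264000
  f'(1.400000) = 3.480000
  x_1 = 1.400000 - 1.264000/3.480000 = 1.036782
Iteration 2:
  f(1.036782) = 0.110395
  f'(1.036782) = 3.004059
  x_2 = 1.036782 - 0.110395/3.004059 = 1.000033
Iteration 3:
  f(1.000033) = 0.000099
  f'(1.000033) = 3.000000
  x_3 = 1.000033 - 0.000099/3.000000 = 1.000000
Iteration 4:
  f(1.000000) = 0.000000
  f'(1.000000) = 3.000000
  x_4 = 1.000000 - 0.000000/3.000000 = 1.000000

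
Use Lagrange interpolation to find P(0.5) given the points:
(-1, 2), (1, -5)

Lagrange interpolation formula:
P(x) = Σ yᵢ × Lᵢ(x)
where Lᵢ(x) = Π_{j≠i} (x - xⱼ)/(xᵢ - xⱼ)

L_0(0.5) = (0.5 - 1)/(-1 - 1) = 0.250000
L_1(0.5) = (0.5 - (-1))/(1 - (-1)) = 0.750000

P(0.5) = 2×L_0(0.5) + (-5)×L_1(0.5)
P(0.5) = -3.250000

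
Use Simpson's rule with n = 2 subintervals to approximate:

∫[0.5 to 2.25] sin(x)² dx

f(x) = sin(x)²
a = 0.5, b = 2.25, n = 2
h = (b - a)/n = 0.875000

Simpson's rule: (h/3)[f(x₀) + 4f(x₁) + 2f(x₂) + ... + f(xₙ)]

x_0 = 0.5000, f(x_0) = 0.229849, coefficient = 1
x_1 = 1.3750, f(x_1) = 0.962151, coefficient = 4
x_2 = 2.2500, f(x_2) = 0.605398, coefficient = 1

I ≈ (0.875000/3) × 4.683852 = 1.366123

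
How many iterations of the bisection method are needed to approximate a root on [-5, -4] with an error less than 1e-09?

We need (b-a)/2^n ≤ 1e-09
(-4 - (-5))/2^n ≤ 1e-09
1/2^n ≤ 1e-09
2^n ≥ 1000000000
n ≥ log₂(1000000000) = 29.90
n ≥ 30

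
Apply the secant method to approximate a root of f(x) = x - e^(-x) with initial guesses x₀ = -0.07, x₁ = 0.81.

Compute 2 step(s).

f(x) = x - e^(-x)
x₀ = -0.07, x₁ = 0.81

Secant formula: x_{n+1} = x_n - f(x_n)(x_n - x_{n-1})/(f(x_n) - f(x_{n-1}))

Iteration 1:
  f(-0.070000) = -1.142508
  f(0.810000) = 0.365142
  x_2 = 0.810000 - 0.365142×(0.810000 - (-0.070000))/(0.365142 - (-1.142508))
       = 0.596870
Iteration 2:
  f(0.810000) = 0.365142
  f(0.596870) = 0.046338
  x_3 = 0.596870 - 0.046338×(0.596870 - 0.810000)/(0.046338 - 0.365142)
       = 0.565892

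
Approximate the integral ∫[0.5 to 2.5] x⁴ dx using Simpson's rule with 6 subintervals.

f(x) = x⁴
a = 0.5, b = 2.5, n = 6
h = (b - a)/n = 0.333333

Simpson's rule: (h/3)[f(x₀) + 4f(x₁) + 2f(x₂) + ... + f(xₙ)]

x_0 = 0.5000, f(x_0) = 0.062500, coefficient = 1
x_1 = 0.8333, f(x_1) = 0.482253, coefficient = 4
x_2 = 1.1667, f(x_2) = 1.852623, coefficient = 2
x_3 = 1.5000, f(x_3) = 5.062500, coefficient = 4
x_4 = 1.8333, f(x_4) = 11.297068, coefficient = 2
x_5 = 2.1667, f(x_5) = 22.037809, coefficient = 4
x_6 = 2.5000, f(x_6) = 39.062500, coefficient = 1

I ≈ (0.333333/3) × 175.754630 = 19.528292
Exact value: 19.525000
Error: 0.003292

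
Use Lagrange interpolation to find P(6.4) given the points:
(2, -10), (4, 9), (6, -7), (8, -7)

Lagrange interpolation formula:
P(x) = Σ yᵢ × Lᵢ(x)
where Lᵢ(x) = Π_{j≠i} (x - xⱼ)/(xᵢ - xⱼ)

L_0(6.4) = (6.4 - 4)/(2 - 4) × (6.4 - 6)/(2 - 6) × (6.4 - 8)/(2 - 8) = 0.032000
L_1(6.4) = (6.4 - 2)/(4 - 2) × (6.4 - 6)/(4 - 6) × (6.4 - 8)/(4 - 8) = -0.176000
L_2(6.4) = (6.4 - 2)/(6 - 2) × (6.4 - 4)/(6 - 4) × (6.4 - 8)/(6 - 8) = 1.056000
L_3(6.4) = (6.4 - 2)/(8 - 2) × (6.4 - 4)/(8 - 4) × (6.4 - 6)/(8 - 6) = 0.088000

P(6.4) = (-10)×L_0(6.4) + 9×L_1(6.4) + (-7)×L_2(6.4) + (-7)×L_3(6.4)
P(6.4) = -9.912000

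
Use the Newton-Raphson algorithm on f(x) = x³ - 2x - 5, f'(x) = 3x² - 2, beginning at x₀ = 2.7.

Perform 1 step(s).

f(x) = x³ - 2x - 5
f'(x) = 3x² - 2
x₀ = 2.7

Newton-Raphson formula: x_{n+1} = x_n - f(x_n)/f'(x_n)

Iteration 1:
  f(2.700000) = 9.283000
  f'(2.700000) = 19.870000
  x_1 = 2.700000 - 9.283000/19.870000 = 2.232813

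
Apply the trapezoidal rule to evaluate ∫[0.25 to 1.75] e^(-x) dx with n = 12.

f(x) = e^(-x)
a = 0.25, b = 1.75, n = 12
h = (b - a)/n = 0.125000

Trapezoidal rule: (h/2)[f(x₀) + 2f(x₁) + 2f(x₂) + ... + f(xₙ)]

x_0 = 0.2500, f(x_0) = 0.778801, coefficient = 1
x_1 = 0.3750, f(x_1) = 0.687289, coefficient = 2
x_2 = 0.5000, f(x_2) = 0.606531, coefficient = 2
x_3 = 0.6250, f(x_3) = 0.535261, coefficient = 2
x_4 = 0.7500, f(x_4) = 0.472367, coefficient = 2
x_5 = 0.8750, f(x_5) = 0.416862, coefficient = 2
x_6 = 1.0000, f(x_6) = 0.367879, coefficient = 2
x_7 = 1.1250, f(x_7) = 0.324652, coefficient = 2
x_8 = 1.2500, f(x_8) = 0.286505, coefficient = 2
x_9 = 1.3750, f(x_9) = 0.252840, coefficient = 2
x_10 = 1.5000, f(x_10) = 0.223130, coefficient = 2
x_11 = 1.6250, f(x_11) = 0.196912, coefficient = 2
x_12 = 1.7500, f(x_12) = 0.173774, coefficient = 1

I ≈ (0.125000/2) × 9.693031 = 0.605814
Exact value: 0.605027
Error: 0.000788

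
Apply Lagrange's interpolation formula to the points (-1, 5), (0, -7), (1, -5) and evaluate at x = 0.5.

Lagrange interpolation formula:
P(x) = Σ yᵢ × Lᵢ(x)
where Lᵢ(x) = Π_{j≠i} (x - xⱼ)/(xᵢ - xⱼ)

L_0(0.5) = (0.5 - 0)/(-1 - 0) × (0.5 - 1)/(-1 - 1) = -0.125000
L_1(0.5) = (0.5 - (-1))/(0 - (-1)) × (0.5 - 1)/(0 - 1) = 0.750000
L_2(0.5) = (0.5 - (-1))/(1 - (-1)) × (0.5 - 0)/(1 - 0) = 0.375000

P(0.5) = 5×L_0(0.5) + (-7)×L_1(0.5) + (-5)×L_2(0.5)
P(0.5) = -7.750000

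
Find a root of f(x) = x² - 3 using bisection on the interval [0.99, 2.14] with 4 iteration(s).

f(x) = x² - 3
Initial interval: [0.99, 2.14]

Iteration 1:
  c_1 = (0.990000 + 2.140000)/2 = 1.565000
  f(c_1) = f(1.565000) = -0.550775
  f(a) × f(c) ≥ 0, new interval: [1.565000, 2.140000]
Iteration 2:
  c_2 = (1.565000 + 2.140000)/2 = 1.852500
  f(c_2) = f(1.852500) = 0.431756
  f(a) × f(c) < 0, new interval: [1.565000, 1.852500]
Iteration 3:
  c_3 = (1.565000 + 1.852500)/2 = 1.708750
  f(c_3) = f(1.708750) = -0.080173
  f(a) × f(c) ≥ 0, new interval: [1.708750, 1.852500]
Iteration 4:
  c_4 = (1.708750 + 1.852500)/2 = 1.780625
  f(c_4) = f(1.780625) = 0.170625
  f(a) × f(c) < 0, new interval: [1.708750, 1.780625]

After 4 iteration(s), the approximation is c_4 = 1.780625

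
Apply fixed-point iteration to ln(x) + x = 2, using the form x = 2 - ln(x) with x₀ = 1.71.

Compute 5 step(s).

Equation: ln(x) + x = 2
Fixed-point form: x = 2 - ln(x)
x₀ = 1.71

x_1 = g(1.710000) = 1.463507
x_2 = g(1.463507) = 1.619165
x_3 = g(1.619165) = 1.518090
x_4 = g(1.518090) = 1.582547
x_5 = g(1.582547) = 1.540964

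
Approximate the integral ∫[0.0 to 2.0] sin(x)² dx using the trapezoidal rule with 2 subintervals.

f(x) = sin(x)²
a = 0.0, b = 2.0, n = 2
h = (b - a)/n = 1.000000

Trapezoidal rule: (h/2)[f(x₀) + 2f(x₁) + 2f(x₂) + ... + f(xₙ)]

x_0 = 0.0000, f(x_0) = 0.000000, coefficient = 1
x_1 = 1.0000, f(x_1) = 0.708073, coefficient = 2
x_2 = 2.0000, f(x_2) = 0.826822, coefficient = 1

I ≈ (1.000000/2) × 2.242969 = 1.121484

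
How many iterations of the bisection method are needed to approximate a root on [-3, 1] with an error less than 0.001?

We need (b-a)/2^n ≤ 0.001
(1 - (-3))/2^n ≤ 0.001
4/2^n ≤ 0.001
2^n ≥ 4000
n ≥ log₂(4000) = 11.97
n ≥ 12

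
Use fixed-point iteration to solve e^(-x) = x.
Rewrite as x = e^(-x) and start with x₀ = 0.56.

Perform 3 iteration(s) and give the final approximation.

Equation: e^(-x) = x
Fixed-point form: x = e^(-x)
x₀ = 0.56

x_1 = g(0.560000) = 0.571209
x_2 = g(0.571209) = 0.564842
x_3 = g(0.564842) = 0.568450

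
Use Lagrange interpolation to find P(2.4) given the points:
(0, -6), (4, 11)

Lagrange interpolation formula:
P(x) = Σ yᵢ × Lᵢ(x)
where Lᵢ(x) = Π_{j≠i} (x - xⱼ)/(xᵢ - xⱼ)

L_0(2.4) = (2.4 - 4)/(0 - 4) = 0.400000
L_1(2.4) = (2.4 - 0)/(4 - 0) = 0.600000

P(2.4) = (-6)×L_0(2.4) + 11×L_1(2.4)
P(2.4) = 4.200000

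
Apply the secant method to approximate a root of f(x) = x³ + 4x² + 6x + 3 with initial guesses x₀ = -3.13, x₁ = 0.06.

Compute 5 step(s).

f(x) = x³ + 4x² + 6x + 3
x₀ = -3.13, x₁ = 0.06

Secant formula: x_{n+1} = x_n - f(x_n)(x_n - x_{n-1})/(f(x_n) - f(x_{n-1}))

Iteration 1:
  f(-3.130000) = -7.256697
  f(0.060000) = 3.374616
  x_2 = 0.060000 - 3.374616×(0.060000 - (-3.130000))/(3.374616 - (-7.256697))
       = -0.952577
Iteration 2:
  f(0.060000) = 3.374616
  f(-0.952577) = 0.049778
  x_3 = -0.952577 - 0.049778×(-0.952577 - 0.060000)/(0.049778 - 3.374616)
       = -0.967737
Iteration 3:
  f(-0.952577) = 0.049778
  f(-0.967737) = 0.033337
  x_4 = -0.967737 - 0.033337×(-0.967737 - (-0.952577))/(0.033337 - 0.049778)
       = -0.998477
Iteration 4:
  f(-0.967737) = 0.033337
  f(-0.998477) = 0.001526
  x_5 = -0.998477 - 0.001526×(-0.998477 - (-0.967737))/(0.001526 - 0.033337)
       = -0.999951
Iteration 5:
  f(-0.998477) = 0.001526
  f(-0.999951) = 0.000049
  x_6 = -0.999951 - 0.000049×(-0.999951 - (-0.998477))/(0.000049 - 0.001526)
       = -1.000000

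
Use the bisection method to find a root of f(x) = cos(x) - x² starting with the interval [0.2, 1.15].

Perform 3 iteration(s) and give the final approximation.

f(x) = cos(x) - x²
Initial interval: [0.2, 1.15]

Iteration 1:
  c_1 = (0.200000 + 1.150000)/2 = 0.675000
  f(c_1) = f(0.675000) = 0.325082
  f(a) × f(c) ≥ 0, new interval: [0.675000, 1.150000]
Iteration 2:
  c_2 = (0.675000 + 1.150000)/2 = 0.912500
  f(c_2) = f(0.912500) = -0.220886
  f(a) × f(c) < 0, new interval: [0.675000, 0.912500]
Iteration 3:
  c_3 = (0.675000 + 0.912500)/2 = 0.793750
  f(c_3) = f(0.793750) = 0.071137
  f(a) × f(c) ≥ 0, new interval: [0.793750, 0.912500]

After 3 iteration(s), the approximation is c_3 = 0.793750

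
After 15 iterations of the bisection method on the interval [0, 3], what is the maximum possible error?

Bisection error bound: |error| ≤ (b-a)/2^n
|error| ≤ (3 - 0)/2^15 = 3/2^15
|error| ≤ 0.0000915527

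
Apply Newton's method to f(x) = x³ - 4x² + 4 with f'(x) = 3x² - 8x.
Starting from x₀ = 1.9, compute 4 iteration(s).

f(x) = x³ - 4x² + 4
f'(x) = 3x² - 8x
x₀ = 1.9

Newton-Raphson formula: x_{n+1} = x_n - f(x_n)/f'(x_n)

Iteration 1:
  f(1.900000) = -3.581000
  f'(1.900000) = -4.370000
  x_1 = 1.900000 - (-3.581000)/(-4.370000) = 1.080549
Iteration 2:
  f(1.080549) = 0.591288
  f'(1.080549) = -5.141634
  x_2 = 1.080549 - 0.591288/(-5.141634) = 1.195549
Iteration 3:
  f(1.195549) = -0.008508
  f'(1.195549) = -5.276380
  x_3 = 1.195549 - (-0.008508)/(-5.276380) = 1.193937
Iteration 4:
  f(1.193937) = -0.000001
  f'(1.193937) = -5.275039
  x_4 = 1.193937 - (-0.000001)/(-5.275039) = 1.193937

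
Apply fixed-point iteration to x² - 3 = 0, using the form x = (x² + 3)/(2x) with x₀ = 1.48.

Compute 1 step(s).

Equation: x² - 3 = 0
Fixed-point form: x = (x² + 3)/(2x)
x₀ = 1.48

x_1 = g(1.480000) = 1.753514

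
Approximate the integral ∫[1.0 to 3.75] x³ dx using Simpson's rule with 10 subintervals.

f(x) = x³
a = 1.0, b = 3.75, n = 10
h = (b - a)/n = 0.275000

Simpson's rule: (h/3)[f(x₀) + 4f(x₁) + 2f(x₂) + ... + f(xₙ)]

x_0 = 1.0000, f(x_0) = 1.000000, coefficient = 1
x_1 = 1.2750, f(x_1) = 2.072672, coefficient = 4
x_2 = 1.5500, f(x_2) = 3.723875, coefficient = 2
x_3 = 1.8250, f(x_3) = 6.078391, coefficient = 4
x_4 = 2.1000, f(x_4) = 9.261000, coefficient = 2
x_5 = 2.3750, f(x_5) = 13.396484, coefficient = 4
x_6 = 2.6500, f(x_6) = 18.609625, coefficient = 2
x_7 = 2.9250, f(x_7) = 25.025203, coefficient = 4
x_8 = 3.2000, f(x_8) = 32.768000, coefficient = 2
x_9 = 3.4750, f(x_9) = 41.962797, coefficient = 4
x_10 = 3.7500, f(x_10) = 52.734375, coefficient = 1

I ≈ (0.275000/3) × 536.601563 = 49.188477
Exact value: 49.188477
Error: 0.000000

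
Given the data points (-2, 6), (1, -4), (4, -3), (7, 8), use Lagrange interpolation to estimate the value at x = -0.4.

Lagrange interpolation formula:
P(x) = Σ yᵢ × Lᵢ(x)
where Lᵢ(x) = Π_{j≠i} (x - xⱼ)/(xᵢ - xⱼ)

L_0(-0.4) = (-0.4 - 1)/(-2 - 1) × (-0.4 - 4)/(-2 - 4) × (-0.4 - 7)/(-2 - 7) = 0.281383
L_1(-0.4) = (-0.4 - (-2))/(1 - (-2)) × (-0.4 - 4)/(1 - 4) × (-0.4 - 7)/(1 - 7) = 0.964741
L_2(-0.4) = (-0.4 - (-2))/(4 - (-2)) × (-0.4 - 1)/(4 - 1) × (-0.4 - 7)/(4 - 7) = -0.306963
L_3(-0.4) = (-0.4 - (-2))/(7 - (-2)) × (-0.4 - 1)/(7 - 1) × (-0.4 - 4)/(7 - 4) = 0.060840

P(-0.4) = 6×L_0(-0.4) + (-4)×L_1(-0.4) + (-3)×L_2(-0.4) + 8×L_3(-0.4)
P(-0.4) = -0.763062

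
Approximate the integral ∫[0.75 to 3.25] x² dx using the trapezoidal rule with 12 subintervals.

f(x) = x²
a = 0.75, b = 3.25, n = 12
h = (b - a)/n = 0.208333

Trapezoidal rule: (h/2)[f(x₀) + 2f(x₁) + 2f(x₂) + ... + f(xₙ)]

x_0 = 0.7500, f(x_0) = 0.562500, coefficient = 1
x_1 = 0.9583, f(x_1) = 0.918403, coefficient = 2
x_2 = 1.1667, f(x_2) = 1.361111, coefficient = 2
x_3 = 1.3750, f(x_3) = 1.890625, coefficient = 2
x_4 = 1.5833, f(x_4) = 2.506944, coefficient = 2
x_5 = 1.7917, f(x_5) = 3.210069, coefficient = 2
x_6 = 2.0000, f(x_6) = 4.000000, coefficient = 2
x_7 = 2.2083, f(x_7) = 4.876736, coefficient = 2
x_8 = 2.4167, f(x_8) = 5.840278, coefficient = 2
x_9 = 2.6250, f(x_9) = 6.890625, coefficient = 2
x_10 = 2.8333, f(x_10) = 8.027778, coefficient = 2
x_11 = 3.0417, f(x_11) = 9.251736, coefficient = 2
x_12 = 3.2500, f(x_12) = 10.562500, coefficient = 1

I ≈ (0.208333/2) × 108.673611 = 11.320168
Exact value: 11.302083
Error: 0.018084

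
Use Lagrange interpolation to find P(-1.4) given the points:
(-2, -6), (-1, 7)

Lagrange interpolation formula:
P(x) = Σ yᵢ × Lᵢ(x)
where Lᵢ(x) = Π_{j≠i} (x - xⱼ)/(xᵢ - xⱼ)

L_0(-1.4) = (-1.4 - (-1))/(-2 - (-1)) = 0.400000
L_1(-1.4) = (-1.4 - (-2))/(-1 - (-2)) = 0.600000

P(-1.4) = (-6)×L_0(-1.4) + 7×L_1(-1.4)
P(-1.4) = 1.800000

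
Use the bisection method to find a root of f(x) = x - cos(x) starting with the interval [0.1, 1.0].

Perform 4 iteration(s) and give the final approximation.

f(x) = x - cos(x)
Initial interval: [0.1, 1.0]

Iteration 1:
  c_1 = (0.100000 + 1.000000)/2 = 0.550000
  f(c_1) = f(0.550000) = -0.302525
  f(a) × f(c) ≥ 0, new interval: [0.550000, 1.000000]
Iteration 2:
  c_2 = (0.550000 + 1.000000)/2 = 0.775000
  f(c_2) = f(0.775000) = 0.060579
  f(a) × f(c) < 0, new interval: [0.550000, 0.775000]
Iteration 3:
  c_3 = (0.550000 + 0.775000)/2 = 0.662500
  f(c_3) = f(0.662500) = -0.125957
  f(a) × f(c) ≥ 0, new interval: [0.662500, 0.775000]
Iteration 4:
  c_4 = (0.662500 + 0.775000)/2 = 0.718750
  f(c_4) = f(0.718750) = -0.033879
  f(a) × f(c) ≥ 0, new interval: [0.718750, 0.775000]

After 4 iteration(s), the approximation is c_4 = 0.718750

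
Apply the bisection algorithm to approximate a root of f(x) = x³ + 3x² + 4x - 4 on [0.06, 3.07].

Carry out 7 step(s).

f(x) = x³ + 3x² + 4x - 4
Initial interval: [0.06, 3.07]

Iteration 1:
  c_1 = (0.060000 + 3.070000)/2 = 1.565000
  f(c_1) = f(1.565000) = 13.440712
  f(a) × f(c) < 0, new interval: [0.060000, 1.565000]
Iteration 2:
  c_2 = (0.060000 + 1.565000)/2 = 0.812500
  f(c_2) = f(0.812500) = 1.766846
  f(a) × f(c) < 0, new interval: [0.060000, 0.812500]
Iteration 3:
  c_3 = (0.060000 + 0.812500)/2 = 0.436250
  f(c_3) = f(0.436250) = -1.601033
  f(a) × f(c) ≥ 0, new interval: [0.436250, 0.812500]
Iteration 4:
  c_4 = (0.436250 + 0.812500)/2 = 0.624375
  f(c_4) = f(0.624375) = -0.089559
  f(a) × f(c) ≥ 0, new interval: [0.624375, 0.812500]
Iteration 5:
  c_5 = (0.624375 + 0.812500)/2 = 0.718438
  f(c_5) = f(0.718438) = 0.793031
  f(a) × f(c) < 0, new interval: [0.624375, 0.718438]
Iteration 6:
  c_6 = (0.624375 + 0.718438)/2 = 0.671406
  f(c_6) = f(0.671406) = 0.340645
  f(a) × f(c) < 0, new interval: [0.624375, 0.671406]
Iteration 7:
  c_7 = (0.624375 + 0.671406)/2 = 0.647891
  f(c_7) = f(0.647891) = 0.122809
  f(a) × f(c) < 0, new interval: [0.624375, 0.647891]

After 7 iteration(s), the approximation is c_7 = 0.647891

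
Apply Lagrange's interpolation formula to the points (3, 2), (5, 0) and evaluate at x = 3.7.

Lagrange interpolation formula:
P(x) = Σ yᵢ × Lᵢ(x)
where Lᵢ(x) = Π_{j≠i} (x - xⱼ)/(xᵢ - xⱼ)

L_0(3.7) = (3.7 - 5)/(3 - 5) = 0.650000
L_1(3.7) = (3.7 - 3)/(5 - 3) = 0.350000

P(3.7) = 2×L_0(3.7) + 0×L_1(3.7)
P(3.7) = 1.300000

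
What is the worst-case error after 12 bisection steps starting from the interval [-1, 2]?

Bisection error bound: |error| ≤ (b-a)/2^n
|error| ≤ (2 - (-1))/2^12 = 3/2^12
|error| ≤ 0.0007324219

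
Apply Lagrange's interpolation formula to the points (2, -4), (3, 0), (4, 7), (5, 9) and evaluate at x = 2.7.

Lagrange interpolation formula:
P(x) = Σ yᵢ × Lᵢ(x)
where Lᵢ(x) = Π_{j≠i} (x - xⱼ)/(xᵢ - xⱼ)

L_0(2.7) = (2.7 - 3)/(2 - 3) × (2.7 - 4)/(2 - 4) × (2.7 - 5)/(2 - 5) = 0.149500
L_1(2.7) = (2.7 - 2)/(3 - 2) × (2.7 - 4)/(3 - 4) × (2.7 - 5)/(3 - 5) = 1.046500
L_2(2.7) = (2.7 - 2)/(4 - 2) × (2.7 - 3)/(4 - 3) × (2.7 - 5)/(4 - 5) = -0.241500
L_3(2.7) = (2.7 - 2)/(5 - 2) × (2.7 - 3)/(5 - 3) × (2.7 - 4)/(5 - 4) = 0.045500

P(2.7) = (-4)×L_0(2.7) + 0×L_1(2.7) + 7×L_2(2.7) + 9×L_3(2.7)
P(2.7) = -1.879000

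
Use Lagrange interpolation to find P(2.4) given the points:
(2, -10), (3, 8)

Lagrange interpolation formula:
P(x) = Σ yᵢ × Lᵢ(x)
where Lᵢ(x) = Π_{j≠i} (x - xⱼ)/(xᵢ - xⱼ)

L_0(2.4) = (2.4 - 3)/(2 - 3) = 0.600000
L_1(2.4) = (2.4 - 2)/(3 - 2) = 0.400000

P(2.4) = (-10)×L_0(2.4) + 8×L_1(2.4)
P(2.4) = -2.800000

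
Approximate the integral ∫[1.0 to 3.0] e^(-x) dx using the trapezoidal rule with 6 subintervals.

f(x) = e^(-x)
a = 1.0, b = 3.0, n = 6
h = (b - a)/n = 0.333333

Trapezoidal rule: (h/2)[f(x₀) + 2f(x₁) + 2f(x₂) + ... + f(xₙ)]

x_0 = 1.0000, f(x_0) = 0.367879, coefficient = 1
x_1 = 1.3333, f(x_1) = 0.263597, coefficient = 2
x_2 = 1.6667, f(x_2) = 0.188876, coefficient = 2
x_3 = 2.0000, f(x_3) = 0.135335, coefficient = 2
x_4 = 2.3333, f(x_4) = 0.096972, coefficient = 2
x_5 = 2.6667, f(x_5) = 0.069483, coefficient = 2
x_6 = 3.0000, f(x_6) = 0.049787, coefficient = 1

I ≈ (0.333333/2) × 1.926193 = 0.321032
Exact value: 0.318092
Error: 0.002940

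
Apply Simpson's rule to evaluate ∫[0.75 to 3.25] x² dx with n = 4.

f(x) = x²
a = 0.75, b = 3.25, n = 4
h = (b - a)/n = 0.625000

Simpson's rule: (h/3)[f(x₀) + 4f(x₁) + 2f(x₂) + ... + f(xₙ)]

x_0 = 0.7500, f(x_0) = 0.562500, coefficient = 1
x_1 = 1.3750, f(x_1) = 1.890625, coefficient = 4
x_2 = 2.0000, f(x_2) = 4.000000, coefficient = 2
x_3 = 2.6250, f(x_3) = 6.890625, coefficient = 4
x_4 = 3.2500, f(x_4) = 10.562500, coefficient = 1

I ≈ (0.625000/3) × 54.250000 = 11.302083
Exact value: 11.302083
Error: 0.000000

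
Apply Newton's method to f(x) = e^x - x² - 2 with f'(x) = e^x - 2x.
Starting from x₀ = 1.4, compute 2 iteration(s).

f(x) = e^x - x² - 2
f'(x) = e^x - 2x
x₀ = 1.4

Newton-Raphson formula: x_{n+1} = x_n - f(x_n)/f'(x_n)

Iteration 1:
  f(1.400000) = 0.095200
  f'(1.400000) = 1.255200
  x_1 = 1.400000 - 0.095200/1.255200 = 1.324156
Iteration 2:
  f(1.324156) = 0.005622
  f'(1.324156) = 1.110699
  x_2 = 1.324156 - 0.005622/1.110699 = 1.319094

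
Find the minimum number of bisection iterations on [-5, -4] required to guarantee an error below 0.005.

We need (b-a)/2^n ≤ 0.005
(-4 - (-5))/2^n ≤ 0.005
1/2^n ≤ 0.005
2^n ≥ 200
n ≥ log₂(200) = 7.64
n ≥ 8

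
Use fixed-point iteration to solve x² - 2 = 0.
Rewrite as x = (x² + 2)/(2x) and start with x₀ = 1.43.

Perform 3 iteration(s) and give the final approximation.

Equation: x² - 2 = 0
Fixed-point form: x = (x² + 2)/(2x)
x₀ = 1.43

x_1 = g(1.430000) = 1.414301
x_2 = g(1.414301) = 1.414214
x_3 = g(1.414214) = 1.414214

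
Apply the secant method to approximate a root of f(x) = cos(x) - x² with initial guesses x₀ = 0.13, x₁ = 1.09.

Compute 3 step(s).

f(x) = cos(x) - x²
x₀ = 0.13, x₁ = 1.09

Secant formula: x_{n+1} = x_n - f(x_n)(x_n - x_{n-1})/(f(x_n) - f(x_{n-1}))

Iteration 1:
  f(0.130000) = 0.974662
  f(1.090000) = -0.725615
  x_2 = 1.090000 - (-0.725615)×(1.090000 - 0.130000)/(-0.725615 - 0.974662)
       = 0.680308
Iteration 2:
  f(1.090000) = -0.725615
  f(0.680308) = 0.314560
  x_3 = 0.680308 - 0.314560×(0.680308 - 1.090000)/(0.314560 - (-0.725615))
       = 0.804203
Iteration 3:
  f(0.680308) = 0.314560
  f(0.804203) = 0.046942
  x_4 = 0.804203 - 0.046942×(0.804203 - 0.680308)/(0.046942 - 0.314560)
       = 0.825936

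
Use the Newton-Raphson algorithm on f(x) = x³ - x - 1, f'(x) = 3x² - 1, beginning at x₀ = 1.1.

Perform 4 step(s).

f(x) = x³ - x - 1
f'(x) = 3x² - 1
x₀ = 1.1

Newton-Raphson formula: x_{n+1} = x_n - f(x_n)/f'(x_n)

Iteration 1:
  f(1.100000) = -0.769000
  f'(1.100000) = 2.630000
  x_1 = 1.100000 - (-0.769000)/2.630000 = 1.392395
Iteration 2:
  f(1.392395) = 0.307132
  f'(1.392395) = 4.816295
  x_2 = 1.392395 - 0.307132/4.816295 = 1.328626
Iteration 3:
  f(1.328626) = 0.016727
  f'(1.328626) = 4.295742
  x_3 = 1.328626 - 0.016727/4.295742 = 1.324732
Iteration 4:
  f(1.324732) = 0.000060
  f'(1.324732) = 4.264746
  x_4 = 1.324732 - 0.000060/4.264746 = 1.324718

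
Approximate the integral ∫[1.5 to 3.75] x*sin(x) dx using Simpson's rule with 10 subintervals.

f(x) = x*sin(x)
a = 1.5, b = 3.75, n = 10
h = (b - a)/n = 0.225000

Simpson's rule: (h/3)[f(x₀) + 4f(x₁) + 2f(x₂) + ... + f(xₙ)]

x_0 = 1.5000, f(x_0) = 1.496242, coefficient = 1
x_1 = 1.7250, f(x_1) = 1.704531, coefficient = 4
x_2 = 1.9500, f(x_2) = 1.811471, coefficient = 2
x_3 = 2.1750, f(x_3) = 1.789927, coefficient = 4
x_4 = 2.4000, f(x_4) = 1.621112, coefficient = 2
x_5 = 2.6250, f(x_5) = 1.296541, coefficient = 4
x_6 = 2.8500, f(x_6) = 0.819312, coefficient = 2
x_7 = 3.0750, f(x_7) = 0.204621, coefficient = 4
x_8 = 3.3000, f(x_8) = -0.520561, coefficient = 2
x_9 = 3.5250, f(x_9) = -1.318641, coefficient = 4
x_10 = 3.7500, f(x_10) = -2.143355, coefficient = 1

I ≈ (0.225000/3) × 21.523472 = 1.614260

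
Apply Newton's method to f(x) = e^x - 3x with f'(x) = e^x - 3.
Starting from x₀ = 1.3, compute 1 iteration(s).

f(x) = e^x - 3x
f'(x) = e^x - 3
x₀ = 1.3

Newton-Raphson formula: x_{n+1} = x_n - f(x_n)/f'(x_n)

Iteration 1:
  f(1.300000) = -0.230703
  f'(1.300000) = 0.669297
  x_1 = 1.300000 - (-0.230703)/0.669297 = 1.644695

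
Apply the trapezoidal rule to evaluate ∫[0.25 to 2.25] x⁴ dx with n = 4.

f(x) = x⁴
a = 0.25, b = 2.25, n = 4
h = (b - a)/n = 0.500000

Trapezoidal rule: (h/2)[f(x₀) + 2f(x₁) + 2f(x₂) + ... + f(xₙ)]

x_0 = 0.2500, f(x_0) = 0.003906, coefficient = 1
x_1 = 0.7500, f(x_1) = 0.316406, coefficient = 2
x_2 = 1.2500, f(x_2) = 2.441406, coefficient = 2
x_3 = 1.7500, f(x_3) = 9.378906, coefficient = 2
x_4 = 2.2500, f(x_4) = 25.628906, coefficient = 1

I ≈ (0.500000/2) × 49.906250 = 12.476562
Exact value: 11.532812
Error: 0.943750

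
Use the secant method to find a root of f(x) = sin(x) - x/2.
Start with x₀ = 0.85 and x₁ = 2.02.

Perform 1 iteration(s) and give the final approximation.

f(x) = sin(x) - x/2
x₀ = 0.85, x₁ = 2.02

Secant formula: x_{n+1} = x_n - f(x_n)(x_n - x_{n-1})/(f(x_n) - f(x_{n-1}))

Iteration 1:
  f(0.850000) = 0.326280
  f(2.020000) = -0.109207
  x_2 = 2.020000 - (-0.109207)×(2.020000 - 0.850000)/(-0.109207 - 0.326280)
       = 1.726600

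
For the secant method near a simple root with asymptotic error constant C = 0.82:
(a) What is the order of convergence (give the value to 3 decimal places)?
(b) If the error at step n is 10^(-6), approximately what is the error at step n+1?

(a) Secant method has superlinear convergence with order φ = (1+√5)/2 ≈ 1.618.
    This means |e_{n+1}| ≈ C|e_n|^1.618.

(b) With |e_n| = 10^(-6) and C = 0.82:
    |e_{n+1}| ≈ 0.82 × (10^(-6))^1.618 = 0.82 × 10^(-9.71)

(a) ≈ 1.618 (golden ratio); (b) |e_{n+1}| ≈ 1.605e-10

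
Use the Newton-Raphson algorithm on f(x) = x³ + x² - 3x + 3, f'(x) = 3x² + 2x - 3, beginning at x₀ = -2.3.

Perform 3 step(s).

f(x) = x³ + x² - 3x + 3
f'(x) = 3x² + 2x - 3
x₀ = -2.3

Newton-Raphson formula: x_{n+1} = x_n - f(x_n)/f'(x_n)

Iteration 1:
  f(-2.300000) = 3.023000
  f'(-2.300000) = 8.270000
  x_1 = -2.300000 - 3.023000/8.270000 = -2.665538
Iteration 2:
  f(-2.665538) = -0.837189
  f'(-2.665538) = 12.984204
  x_2 = -2.665538 - (-0.837189)/12.984204 = -2.601061
Iteration 3:
  f(-2.601061) = -0.028819
  f'(-2.601061) = 12.094427
  x_3 = -2.601061 - (-0.028819)/12.094427 = -2.598678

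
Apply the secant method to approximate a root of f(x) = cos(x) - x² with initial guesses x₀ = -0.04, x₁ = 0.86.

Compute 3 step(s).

f(x) = cos(x) - x²
x₀ = -0.04, x₁ = 0.86

Secant formula: x_{n+1} = x_n - f(x_n)(x_n - x_{n-1})/(f(x_n) - f(x_{n-1}))

Iteration 1:
  f(-0.040000) = 0.997600
  f(0.860000) = -0.087163
  x_2 = 0.860000 - (-0.087163)×(0.860000 - (-0.040000))/(-0.087163 - 0.997600)
       = 0.787683
Iteration 2:
  f(0.860000) = -0.087163
  f(0.787683) = 0.085044
  x_3 = 0.787683 - 0.085044×(0.787683 - 0.860000)/(0.085044 - (-0.087163))
       = 0.823397
Iteration 3:
  f(0.787683) = 0.085044
  f(0.823397) = 0.001751
  x_4 = 0.823397 - 0.001751×(0.823397 - 0.787683)/(0.001751 - 0.085044)
       = 0.824148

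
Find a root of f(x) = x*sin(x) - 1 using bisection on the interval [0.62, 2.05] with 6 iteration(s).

f(x) = x*sin(x) - 1
Initial interval: [0.62, 2.05]

Iteration 1:
  c_1 = (0.620000 + 2.050000)/2 = 1.335000
  f(c_1) = f(1.335000) = 0.298059
  f(a) × f(c) < 0, new interval: [0.620000, 1.335000]
Iteration 2:
  c_2 = (0.620000 + 1.335000)/2 = 0.977500
  f(c_2) = f(0.977500) = -0.189553
  f(a) × f(c) ≥ 0, new interval: [0.977500, 1.335000]
Iteration 3:
  c_3 = (0.977500 + 1.335000)/2 = 1.156250
  f(c_3) = f(1.156250) = 0.058315
  f(a) × f(c) < 0, new interval: [0.977500, 1.156250]
Iteration 4:
  c_4 = (0.977500 + 1.156250)/2 = 1.066875
  f(c_4) = f(1.066875) = -0.065742
  f(a) × f(c) ≥ 0, new interval: [1.066875, 1.156250]
Iteration 5:
  c_5 = (1.066875 + 1.156250)/2 = 1.111563
  f(c_5) = f(1.111563) = -0.003604
  f(a) × f(c) ≥ 0, new interval: [1.111563, 1.156250]
Iteration 6:
  c_6 = (1.111563 + 1.156250)/2 = 1.133906
  f(c_6) = f(1.133906) = 0.027401
  f(a) × f(c) < 0, new interval: [1.111563, 1.133906]

After 6 iteration(s), the approximation is c_6 = 1.133906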